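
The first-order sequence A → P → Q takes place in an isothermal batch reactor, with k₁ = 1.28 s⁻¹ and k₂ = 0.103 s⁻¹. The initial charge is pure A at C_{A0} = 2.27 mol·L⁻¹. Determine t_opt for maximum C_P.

For first-order series the maximum of C_P occurs at t_opt = ln(k₂/k₁)/(k₂−k₁).
= ln(0.103/1.28)/(0.103−1.28) = ln(0.08047)/-1.177 = -2.520/-1.177 = 2.14 s.

2.14 s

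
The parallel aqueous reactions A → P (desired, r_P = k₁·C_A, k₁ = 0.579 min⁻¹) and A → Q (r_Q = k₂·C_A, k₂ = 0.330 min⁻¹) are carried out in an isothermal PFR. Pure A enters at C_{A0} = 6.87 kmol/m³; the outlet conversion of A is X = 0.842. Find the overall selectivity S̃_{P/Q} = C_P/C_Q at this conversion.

1.75

C_A = C_{A0}(1−X) = 1.085 kmol/m³.
Both paths are first order in A, so the instantaneous fraction to P is constant: dC_P/d(−C_A) = k₁/(k₁+k₂) = 0.6370.
C_P = 0.6370·(C_{A0}−C_A) = 0.6370×5.785 = 3.68 kmol/m³.
C_Q = (C_{A0}−C_A)−C_P = 2.100 kmol/m³; S̃_{P/Q} = 3.685/2.100 = 1.75.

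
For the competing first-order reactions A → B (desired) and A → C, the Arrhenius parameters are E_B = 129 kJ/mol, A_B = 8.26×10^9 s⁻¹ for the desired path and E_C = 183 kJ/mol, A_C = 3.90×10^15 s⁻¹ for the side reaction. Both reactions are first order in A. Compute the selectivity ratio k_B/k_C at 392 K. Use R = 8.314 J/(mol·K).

33.2

With equal orders, S_{B/C} = k_B/k_C = (A_B/A_C)·exp[(E_C−E_B)/(RT)].
(E_C−E_B)/(RT) = (183−129)×10³/(8.314×392) = 54000/3259 = 16.57.
k_B/k_C = (8.26×10^9/3.90×10^15)·exp(16.57) = 2.118×10^-6 × 1.570×10^7 = 33.2.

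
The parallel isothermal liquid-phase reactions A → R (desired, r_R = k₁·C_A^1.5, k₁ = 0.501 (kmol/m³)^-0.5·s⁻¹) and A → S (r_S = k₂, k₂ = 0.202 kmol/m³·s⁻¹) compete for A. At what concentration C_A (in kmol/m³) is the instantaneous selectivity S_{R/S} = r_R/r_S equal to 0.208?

0.192 kmol/m³

S_{R/S} = (k₁/k₂)·C_A^1.5 ⇒ C_A = (S·k₂/k₁)^(1/1.5).
= (0.208×0.202/0.501)^(0.6667) = (0.08386)^(0.6667) = 0.192 kmol/m³.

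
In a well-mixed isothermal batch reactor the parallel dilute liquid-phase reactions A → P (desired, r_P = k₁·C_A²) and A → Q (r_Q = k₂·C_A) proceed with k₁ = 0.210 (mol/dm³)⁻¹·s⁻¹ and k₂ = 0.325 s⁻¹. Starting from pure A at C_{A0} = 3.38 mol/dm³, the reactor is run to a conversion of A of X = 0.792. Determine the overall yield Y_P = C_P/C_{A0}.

0.433

C_A = C_{A0}(1−X) = 0.7030 mol/dm³.
Along a PFR/batch, dC_Q/dC_A = −r_Q/(r_P+r_Q) = −k₂/(k₂+k₁·C_A).
Integrating from C_{A0} to C_A: C_Q = (0.325/0.210)·ln[(0.325+0.210·3.38)/(0.325+0.210·0.703)] = 1.548·ln(1.035/0.4726) = 1.213 mol/dm³.
Then C_P = (C_{A0}−C_A) − C_Q = 2.677 − 1.213 = 1.464 mol/dm³.
Y_P = C_P/C_{A0} = 1.464/3.38 = 0.433.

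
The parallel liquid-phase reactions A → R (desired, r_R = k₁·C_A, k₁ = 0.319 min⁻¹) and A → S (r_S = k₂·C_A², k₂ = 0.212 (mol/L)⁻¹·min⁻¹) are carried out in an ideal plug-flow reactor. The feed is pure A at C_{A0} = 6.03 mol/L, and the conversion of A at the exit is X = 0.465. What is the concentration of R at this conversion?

0.700 mol/L

C_A = C_{A0}(1−X) = 3.226 mol/L.
Along a PFR/batch, dC_R/dC_A = −r_R/(r_R+r_S) = −k₁/(k₁+k₂·C_A).
Integrating from C_{A0} to C_A: C_R = (0.319/0.212)·ln[(0.319+0.212·6.03)/(0.319+0.212·3.23)] = 1.505·ln(1.597/1.003) = 0.7003 mol/L.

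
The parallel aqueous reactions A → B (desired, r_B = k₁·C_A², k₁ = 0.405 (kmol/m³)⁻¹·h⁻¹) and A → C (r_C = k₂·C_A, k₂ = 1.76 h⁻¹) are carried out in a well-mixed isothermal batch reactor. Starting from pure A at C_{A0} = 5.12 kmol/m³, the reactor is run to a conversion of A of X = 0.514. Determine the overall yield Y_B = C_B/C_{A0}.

C_A = C_{A0}(1−X) = 2.488 kmol/m³.
Along a PFR/batch, dC_C/dC_A = −r_C/(r_B+r_C) = −k₂/(k₂+k₁·C_A).
Integrating from C_{A0} to C_A: C_C = (1.76/0.405)·ln[(1.76+0.405·5.12)/(1.76+0.405·2.49)] = 4.346·ln(3.834/2.768) = 1.416 kmol/m³.
Then C_B = (C_{A0}−C_A) − C_C = 2.632 − 1.416 = 1.216 kmol/m³.
Y_B = C_B/C_{A0} = 1.216/5.12 = 0.238.

0.238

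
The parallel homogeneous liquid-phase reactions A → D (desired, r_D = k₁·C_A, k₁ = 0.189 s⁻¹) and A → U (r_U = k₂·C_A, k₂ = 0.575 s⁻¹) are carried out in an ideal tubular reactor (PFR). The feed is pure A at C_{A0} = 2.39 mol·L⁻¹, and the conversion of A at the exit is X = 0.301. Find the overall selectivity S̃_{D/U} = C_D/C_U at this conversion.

C_A = C_{A0}(1−X) = 1.671 mol·L⁻¹.
Both paths are first order in A, so the instantaneous fraction to D is constant: dC_D/d(−C_A) = k₁/(k₁+k₂) = 0.2474.
C_D = 0.2474·(C_{A0}−C_A) = 0.2474×0.7194 = 0.178 mol·L⁻¹.
C_U = (C_{A0}−C_A)−C_D = 0.5414 mol·L⁻¹; S̃_{D/U} = 0.1780/0.5414 = 0.329.

0.329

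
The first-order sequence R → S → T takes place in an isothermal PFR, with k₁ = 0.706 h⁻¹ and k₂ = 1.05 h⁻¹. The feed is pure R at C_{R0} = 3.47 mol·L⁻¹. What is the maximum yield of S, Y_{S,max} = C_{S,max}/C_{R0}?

At the optimum, C_{S,max}/C_{R0} = (k₁/k₂)^[k₂/(k₂−k₁)].
= (0.706/1.05)^(1.05/(1.05−0.706)) = (0.6724)^(3.052) = 0.2977.

0.298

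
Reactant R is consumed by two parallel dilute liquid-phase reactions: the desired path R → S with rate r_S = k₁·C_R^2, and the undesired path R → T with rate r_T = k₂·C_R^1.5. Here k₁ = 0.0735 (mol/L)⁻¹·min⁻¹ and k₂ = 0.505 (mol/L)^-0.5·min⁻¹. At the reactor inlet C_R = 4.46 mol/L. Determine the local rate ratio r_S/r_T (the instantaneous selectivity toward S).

0.307

S_{S/T} = r_S/r_T = (k₁·C_R^2)/(k₂·C_R^1.5) = (k₁/k₂)·C_R^0.5.
= (0.0735×4.460^2) / (0.505×4.460^1.5) = 1.462/4.757 = 0.307.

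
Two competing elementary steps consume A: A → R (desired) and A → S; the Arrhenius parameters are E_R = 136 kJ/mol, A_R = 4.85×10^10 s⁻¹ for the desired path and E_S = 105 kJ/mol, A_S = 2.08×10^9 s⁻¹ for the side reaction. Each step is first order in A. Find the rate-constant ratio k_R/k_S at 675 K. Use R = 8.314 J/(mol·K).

With equal orders, S_{R/S} = k_R/k_S = (A_R/A_S)·exp[(E_S−E_R)/(RT)].
(E_S−E_R)/(RT) = (105−136)×10³/(8.314×675) = -31000/5612 = -5.524.
k_R/k_S = (4.85×10^10/2.08×10^9)·exp(-5.524) = 23.32 × 0.003990 = 0.0930.
Since E_R > E_S, raising the temperature improves selectivity toward R.

0.0930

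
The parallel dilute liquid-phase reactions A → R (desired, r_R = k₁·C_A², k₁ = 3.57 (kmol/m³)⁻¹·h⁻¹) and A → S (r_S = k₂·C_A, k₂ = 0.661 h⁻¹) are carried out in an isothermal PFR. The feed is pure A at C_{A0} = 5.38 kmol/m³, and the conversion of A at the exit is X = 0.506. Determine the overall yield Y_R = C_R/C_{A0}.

0.483

C_A = C_{A0}(1−X) = 2.658 kmol/m³.
Along a PFR/batch, dC_S/dC_A = −r_S/(r_R+r_S) = −k₂/(k₂+k₁·C_A).
Integrating from C_{A0} to C_A: C_S = (0.661/3.57)·ln[(0.661+3.57·5.38)/(0.661+3.57·2.66)] = 0.1852·ln(19.87/10.15) = 0.1244 kmol/m³.
Then C_R = (C_{A0}−C_A) − C_S = 2.722 − 0.1244 = 2.598 kmol/m³.
Y_R = C_R/C_{A0} = 2.598/5.38 = 0.483.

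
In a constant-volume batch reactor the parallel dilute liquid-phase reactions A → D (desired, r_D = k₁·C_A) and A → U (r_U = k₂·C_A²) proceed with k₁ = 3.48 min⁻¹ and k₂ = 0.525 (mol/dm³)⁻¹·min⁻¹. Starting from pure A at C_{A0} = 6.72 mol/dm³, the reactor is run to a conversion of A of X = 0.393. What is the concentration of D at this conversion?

1.46 mol/dm³

C_A = C_{A0}(1−X) = 4.079 mol/dm³.
Along a PFR/batch, dC_D/dC_A = −r_D/(r_D+r_U) = −k₁/(k₁+k₂·C_A).
Integrating from C_{A0} to C_A: C_D = (3.48/0.525)·ln[(3.48+0.525·6.72)/(3.48+0.525·4.08)] = 6.629·ln(7.008/5.621) = 1.461 mol/dm³.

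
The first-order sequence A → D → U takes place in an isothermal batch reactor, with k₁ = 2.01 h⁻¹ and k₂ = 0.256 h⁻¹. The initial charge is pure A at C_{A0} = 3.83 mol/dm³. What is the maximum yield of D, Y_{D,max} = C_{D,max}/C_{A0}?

For a first-order series the maximum intermediate yield is C_{D,max}/C_{A0} = (k₁/k₂)^[k₂/(k₂−k₁)].
= (2.01/0.256)^(0.256/(0.256−2.01)) = (7.852)^(-0.1460) = 0.7403.

0.740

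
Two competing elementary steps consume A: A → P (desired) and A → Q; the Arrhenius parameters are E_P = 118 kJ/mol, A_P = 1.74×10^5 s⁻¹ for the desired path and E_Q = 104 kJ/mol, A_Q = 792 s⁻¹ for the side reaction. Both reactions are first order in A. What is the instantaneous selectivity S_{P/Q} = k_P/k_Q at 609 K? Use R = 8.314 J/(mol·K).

13.8

k_P/k_Q = (A_P/A_Q)·exp[−(E_P−E_Q)/(RT)] = (A_P/A_Q)·exp[(E_Q−E_P)/(RT)].
(E_Q−E_P)/(RT) = (104−118)×10³/(8.314×609) = -14000/5063 = -2.765.
k_P/k_Q = (1.74×10^5/792)·exp(-2.765) = 219.7 × 0.06297 = 13.8.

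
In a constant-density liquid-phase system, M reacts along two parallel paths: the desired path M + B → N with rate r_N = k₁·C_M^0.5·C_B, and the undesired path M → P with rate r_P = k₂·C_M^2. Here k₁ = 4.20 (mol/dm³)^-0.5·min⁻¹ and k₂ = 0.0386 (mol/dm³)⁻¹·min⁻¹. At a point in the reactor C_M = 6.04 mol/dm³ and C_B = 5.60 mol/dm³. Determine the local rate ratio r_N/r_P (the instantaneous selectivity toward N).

41.0

S_{N/P} = r_N/r_P = (k₁·C_M^0.5·C_B)/(k₂·C_M^2) = (k₁/k₂)·C_M^-1.5·C_B.
= (4.20×6.040^0.5×5.600) / (0.0386×6.040^2) = 57.80/1.408 = 41.0.
The undesired path is higher order in M, so low C_M (CSTR or dilute feed) favours N.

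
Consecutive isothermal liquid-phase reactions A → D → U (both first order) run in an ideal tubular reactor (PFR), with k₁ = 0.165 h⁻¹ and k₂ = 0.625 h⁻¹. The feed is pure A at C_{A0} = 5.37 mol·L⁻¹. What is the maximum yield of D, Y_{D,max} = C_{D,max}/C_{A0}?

At the optimum, C_{D,max}/C_{A0} = (k₁/k₂)^[k₂/(k₂−k₁)].
= (0.165/0.625)^(0.625/(0.625−0.165)) = (0.2640)^(1.359) = 0.1637.

0.164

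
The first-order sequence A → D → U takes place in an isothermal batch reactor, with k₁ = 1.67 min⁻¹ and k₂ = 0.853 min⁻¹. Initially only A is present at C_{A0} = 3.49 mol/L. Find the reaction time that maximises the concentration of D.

0.822 min

For first-order series the maximum of C_D occurs at t_opt = ln(k₂/k₁)/(k₂−k₁).
= ln(0.853/1.67)/(0.853−1.67) = ln(0.5108)/-0.8170 = -0.6718/-0.8170 = 0.822 min.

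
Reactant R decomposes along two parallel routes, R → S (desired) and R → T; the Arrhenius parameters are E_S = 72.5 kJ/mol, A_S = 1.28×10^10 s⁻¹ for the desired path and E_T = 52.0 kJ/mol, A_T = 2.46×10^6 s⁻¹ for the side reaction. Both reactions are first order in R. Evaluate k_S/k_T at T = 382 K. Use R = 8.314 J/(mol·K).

Since both paths have the same order in R, the concentration cancels and S_{S/T} = k_S/k_T = (A_S/A_T)·exp[(E_T−E_S)/(RT)].
(E_T−E_S)/(RT) = (52.0−72.5)×10³/(8.314×382) = -20500/3176 = -6.455.
k_S/k_T = (1.28×10^10/2.46×10^6)·exp(-6.455) = 5203 × 0.001573 = 8.18.
Since E_S > E_T, raising the temperature improves selectivity toward S.

8.18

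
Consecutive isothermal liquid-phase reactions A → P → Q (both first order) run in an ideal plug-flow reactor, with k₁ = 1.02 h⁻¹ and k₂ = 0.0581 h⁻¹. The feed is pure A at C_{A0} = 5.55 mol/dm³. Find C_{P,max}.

For a first-order series the maximum intermediate yield is C_{P,max}/C_{A0} = (k₁/k₂)^[k₂/(k₂−k₁)].
= (1.02/0.0581)^(0.0581/(0.0581−1.02)) = (17.56)^(-0.06040) = 0.8411.
C_{P,max} = 0.8411×5.55 = 4.67 mol/dm³.

4.67 mol/dm³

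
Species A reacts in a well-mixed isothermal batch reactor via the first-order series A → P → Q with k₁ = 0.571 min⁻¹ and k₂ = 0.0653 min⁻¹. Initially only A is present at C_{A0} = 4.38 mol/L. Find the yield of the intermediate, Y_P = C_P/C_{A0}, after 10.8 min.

Solving the coupled first-order balances gives C_P(t) = [k₁/(k₂−k₁)]·C_{A0}·(e^(−k₁t) − e^(−k₂t)).
e^(−k₁t) = e^(−0.571×10.8) = e^(−6.167) = 0.002098; e^(−k₂t) = e^(−0.7052) = 0.4940.
C_P = 0.571×4.38/(0.0653−0.571) × (0.002098−0.4940) = (-4.946)×(-0.4919) = 2.433 mol/L.
Y_P = C_P/C_{A0} = 2.433/4.38 = 0.555.

0.555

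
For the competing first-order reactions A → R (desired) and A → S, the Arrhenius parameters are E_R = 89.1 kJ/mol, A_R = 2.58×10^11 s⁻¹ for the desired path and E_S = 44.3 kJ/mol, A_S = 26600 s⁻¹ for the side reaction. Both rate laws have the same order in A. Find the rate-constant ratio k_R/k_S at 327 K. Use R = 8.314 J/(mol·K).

0.676

k_R/k_S = (A_R/A_S)·exp[−(E_R−E_S)/(RT)] = (A_R/A_S)·exp[(E_S−E_R)/(RT)].
(E_S−E_R)/(RT) = (44.3−89.1)×10³/(8.314×327) = -44800/2719 = -16.48.
k_R/k_S = (2.58×10^11/26600)·exp(-16.48) = 9.699×10^6 × 6.973×10^-8 = 0.676.
Since E_R > E_S, raising the temperature improves selectivity toward R.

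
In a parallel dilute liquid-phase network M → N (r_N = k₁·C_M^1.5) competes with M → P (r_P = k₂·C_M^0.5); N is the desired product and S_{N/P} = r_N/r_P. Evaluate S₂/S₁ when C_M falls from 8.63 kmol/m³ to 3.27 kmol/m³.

S_{N/P} = (k₁/k₂)·C_M, so S₂/S₁ = (C_{M,2}/C_{M,1}).
= 3.27/8.63 = 0.379.

0.379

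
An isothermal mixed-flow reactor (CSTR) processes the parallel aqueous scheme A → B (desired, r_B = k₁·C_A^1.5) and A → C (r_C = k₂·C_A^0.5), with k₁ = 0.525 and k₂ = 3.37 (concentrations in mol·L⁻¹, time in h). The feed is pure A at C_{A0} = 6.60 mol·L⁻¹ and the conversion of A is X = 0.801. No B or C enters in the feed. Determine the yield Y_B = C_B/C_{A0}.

Exit C_A = C_{A0}(1−X) = 6.60×0.199 = 1.313 mol·L⁻¹.
Rates in a CSTR are evaluated at the outlet concentration: r_B = 0.525×1.313^1.5 = 0.7902, r_C = 3.37×1.313^0.5 = 3.862.
Fraction of consumed A going to B: r_B/(r_B+r_C) = 0.1699.
C_B = 0.1699·C_{A0}·X = 0.1699×6.60×0.801 = 0.898 mol·L⁻¹; Y_B = C_B/C_{A0} = 0.136.

0.136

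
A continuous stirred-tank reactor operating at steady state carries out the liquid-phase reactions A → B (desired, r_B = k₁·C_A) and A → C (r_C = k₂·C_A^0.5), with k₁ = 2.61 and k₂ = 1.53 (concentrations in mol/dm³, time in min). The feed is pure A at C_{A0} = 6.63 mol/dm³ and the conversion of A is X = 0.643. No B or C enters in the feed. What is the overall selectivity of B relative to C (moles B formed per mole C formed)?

2.62

Exit C_A = C_{A0}(1−X) = 6.63×0.357 = 2.367 mol/dm³.
In a CSTR the entire volume is at exit conditions, so r_B = 2.61×2.367 = 6.178 and r_C = 1.53×2.367^0.5 = 2.354.
Overall selectivity = C_B/C_C = r_Bτ/(r_Cτ) = r_B/r_C = 2.62.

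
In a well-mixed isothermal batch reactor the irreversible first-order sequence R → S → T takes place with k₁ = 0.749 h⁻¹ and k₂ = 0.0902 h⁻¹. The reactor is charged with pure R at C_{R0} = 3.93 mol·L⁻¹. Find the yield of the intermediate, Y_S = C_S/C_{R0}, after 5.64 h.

0.667

For first-order series with pure R initially, C_S(t) = k₁C_{R0}/(k₂−k₁)·(e^(−k₁t) − e^(−k₂t)).
e^(−k₁t) = e^(−0.749×5.64) = e^(−4.224) = 0.01463; e^(−k₂t) = e^(−0.5087) = 0.6013.
C_S = 0.749×3.93/(0.0902−0.749) × (0.01463−0.6013) = (-4.468)×(-0.5866) = 2.621 mol·L⁻¹.
Y_S = C_S/C_{R0} = 2.621/3.93 = 0.667.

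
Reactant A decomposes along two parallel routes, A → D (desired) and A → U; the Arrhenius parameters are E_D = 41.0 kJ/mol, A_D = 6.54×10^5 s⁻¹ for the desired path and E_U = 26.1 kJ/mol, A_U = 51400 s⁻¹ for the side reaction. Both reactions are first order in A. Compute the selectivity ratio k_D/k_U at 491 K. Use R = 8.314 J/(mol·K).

k_D/k_U = (A_D/A_U)·exp[−(E_D−E_U)/(RT)] = (A_D/A_U)·exp[(E_U−E_D)/(RT)].
(E_U−E_D)/(RT) = (26.1−41.0)×10³/(8.314×491) = -14900/4082 = -3.650.
k_D/k_U = (6.54×10^5/51400)·exp(-3.650) = 12.72 × 0.02599 = 0.331.
Since E_D > E_U, raising the temperature improves selectivity toward D.

0.331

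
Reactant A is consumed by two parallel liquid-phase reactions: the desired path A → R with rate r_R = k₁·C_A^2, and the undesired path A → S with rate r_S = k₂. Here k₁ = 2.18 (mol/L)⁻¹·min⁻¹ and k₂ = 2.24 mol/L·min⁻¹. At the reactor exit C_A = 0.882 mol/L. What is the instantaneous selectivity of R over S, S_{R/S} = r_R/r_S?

0.757

S_{R/S} = r_R/r_S = (k₁·C_A^2)/(k₂) = (k₁/k₂)·C_A^2.
= (2.18×0.8820^2) / (2.24) = 1.696/2.240 = 0.757.
Since the desired path is higher order in A, keeping C_A high (PFR or concentrated feed) favours R.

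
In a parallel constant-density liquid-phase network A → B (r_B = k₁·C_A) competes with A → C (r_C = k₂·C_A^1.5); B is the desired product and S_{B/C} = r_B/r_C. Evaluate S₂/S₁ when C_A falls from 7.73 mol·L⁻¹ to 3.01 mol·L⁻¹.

1.60

S_{B/C} = (k₁/k₂)·C_A^-0.5, so S₂/S₁ = (C_{A,2}/C_{A,1})^-0.5.
= (3.01/7.73)^(-0.5) = (0.3894)^(-0.5) = 1.60.
Selectivity toward B rises as C_A falls — low-concentration operation is favoured.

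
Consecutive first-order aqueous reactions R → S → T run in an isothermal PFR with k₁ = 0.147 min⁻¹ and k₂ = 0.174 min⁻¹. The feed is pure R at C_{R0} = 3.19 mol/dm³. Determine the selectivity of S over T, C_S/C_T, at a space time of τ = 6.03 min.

The intermediate concentration in a first-order A→B→C sequence is C_S = k₁C_{R0}(e^(−k₁τ) − e^(−k₂τ))/(k₂−k₁).
e^(−k₁τ) = e^(−0.147×6.03) = e^(−0.8864) = 0.4121; e^(−k₂τ) = e^(−1.049) = 0.3502.
C_S = 0.147×3.19/(0.174−0.147) × (0.4121−0.3502) = 17.37×0.06192 = 1.075 mol/dm³.
C_R = C_{R0}e^(−k₁τ) = 1.315 mol/dm³, so C_T = C_{R0}−C_R−C_S = 0.7999 mol/dm³; C_S/C_T = 1.34.

1.34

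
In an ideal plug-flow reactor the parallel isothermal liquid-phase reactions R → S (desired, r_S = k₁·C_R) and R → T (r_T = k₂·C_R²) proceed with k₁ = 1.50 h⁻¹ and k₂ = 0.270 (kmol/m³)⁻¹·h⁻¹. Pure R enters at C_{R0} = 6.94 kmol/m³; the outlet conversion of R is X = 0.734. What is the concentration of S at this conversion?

C_R = C_{R0}(1−X) = 1.846 kmol/m³.
Along a PFR/batch, dC_S/dC_R = −r_S/(r_S+r_T) = −k₁/(k₁+k₂·C_R).
Integrating from C_{R0} to C_R: C_S = (1.50/0.270)·ln[(1.50+0.270·6.94)/(1.50+0.270·1.85)] = 5.556·ln(3.374/1.998) = 2.909 kmol/m³.

2.91 kmol/m³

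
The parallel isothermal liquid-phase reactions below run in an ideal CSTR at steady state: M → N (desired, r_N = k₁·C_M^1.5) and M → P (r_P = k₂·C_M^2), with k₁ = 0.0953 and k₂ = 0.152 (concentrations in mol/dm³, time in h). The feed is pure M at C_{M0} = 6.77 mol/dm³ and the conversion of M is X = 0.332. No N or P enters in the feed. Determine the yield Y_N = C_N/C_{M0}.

Exit C_M = C_{M0}(1−X) = 6.77×0.668 = 4.522 mol/dm³.
A CSTR operates uniformly at the exit composition, giving r_N = 0.9165 and r_P = 3.109 (each k·C_M^n at C_M = 4.522).
Fraction of consumed M going to N: r_N/(r_N+r_P) = 0.2277.
C_N = 0.2277·C_{M0}·X = 0.2277×6.77×0.332 = 0.512 mol/dm³; Y_N = C_N/C_{M0} = 0.0756.

0.0756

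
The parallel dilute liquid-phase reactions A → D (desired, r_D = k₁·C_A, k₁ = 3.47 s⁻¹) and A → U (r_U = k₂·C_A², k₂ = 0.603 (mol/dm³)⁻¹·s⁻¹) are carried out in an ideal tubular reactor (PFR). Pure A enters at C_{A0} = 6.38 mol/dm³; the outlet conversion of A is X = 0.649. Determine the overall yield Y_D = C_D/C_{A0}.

0.376

C_A = C_{A0}(1−X) = 2.239 mol/dm³.
Along a PFR/batch, dC_D/dC_A = −r_D/(r_D+r_U) = −k₁/(k₁+k₂·C_A).
Integrating from C_{A0} to C_A: C_D = (3.47/0.603)·ln[(3.47+0.603·6.38)/(3.47+0.603·2.24)] = 5.755·ln(7.317/4.820) = 2.402 mol/dm³.
Y_D = C_D/C_{A0} = 2.402/6.38 = 0.376.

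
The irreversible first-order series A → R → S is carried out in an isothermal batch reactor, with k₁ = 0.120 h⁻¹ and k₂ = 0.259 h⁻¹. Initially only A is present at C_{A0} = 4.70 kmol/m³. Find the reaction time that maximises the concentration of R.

5.53 h

Setting dC_R/dt = 0 gives t_opt = ln(k₂/k₁)/(k₂−k₁).
= ln(0.259/0.120)/(0.259−0.120) = ln(2.158)/0.1390 = 0.7693/0.1390 = 5.53 h.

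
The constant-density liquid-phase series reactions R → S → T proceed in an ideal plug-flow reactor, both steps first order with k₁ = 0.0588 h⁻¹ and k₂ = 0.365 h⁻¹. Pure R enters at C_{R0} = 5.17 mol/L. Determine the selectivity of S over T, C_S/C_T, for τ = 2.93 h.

The intermediate concentration in a first-order A→B→C sequence is C_S = k₁C_{R0}(e^(−k₁τ) − e^(−k₂τ))/(k₂−k₁).
e^(−k₁τ) = e^(−0.0588×2.93) = e^(−0.1723) = 0.8417; e^(−k₂τ) = e^(−1.069) = 0.3432.
C_S = 0.0588×5.17/(0.365−0.0588) × (0.8417−0.3432) = 0.9928×0.4985 = 0.4950 mol/L.
C_R = C_{R0}e^(−k₁τ) = 4.352 mol/L, so C_T = C_{R0}−C_R−C_S = 0.3232 mol/L; C_S/C_T = 1.53.

1.53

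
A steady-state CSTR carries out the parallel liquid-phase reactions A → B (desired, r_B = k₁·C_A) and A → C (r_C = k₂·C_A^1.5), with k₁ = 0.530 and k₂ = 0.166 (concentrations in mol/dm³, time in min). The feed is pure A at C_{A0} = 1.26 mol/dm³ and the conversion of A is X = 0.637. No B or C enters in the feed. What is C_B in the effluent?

0.662 mol/dm³

Exit C_A = C_{A0}(1−X) = 1.26×0.363 = 0.4574 mol/dm³.
In a CSTR the entire volume is at exit conditions, so r_B = 0.530×0.4574 = 0.2424 and r_C = 0.166×0.4574^1.5 = 0.05135.
Fraction of consumed A going to B: r_B/(r_B+r_C) = 0.8252.
C_B = 0.8252·C_{A0}·X = 0.8252×1.26×0.637 = 0.662 mol/dm³.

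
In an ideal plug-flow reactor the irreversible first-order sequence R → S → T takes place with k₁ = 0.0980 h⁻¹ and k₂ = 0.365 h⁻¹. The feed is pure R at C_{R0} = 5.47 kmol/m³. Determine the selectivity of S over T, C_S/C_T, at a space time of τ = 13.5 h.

0.149

For first-order series with pure R initially, C_S(τ) = k₁C_{R0}/(k₂−k₁)·(e^(−k₁τ) − e^(−k₂τ)).
e^(−k₁τ) = e^(−0.0980×13.5) = e^(−1.323) = 0.2663; e^(−k₂τ) = e^(−4.928) = 0.007245.
C_S = 0.0980×5.47/(0.365−0.0980) × (0.2663−0.007245) = 2.008×0.2591 = 0.5202 kmol/m³.
C_R = C_{R0}e^(−k₁τ) = 1.457 kmol/m³, so C_T = C_{R0}−C_R−C_S = 3.493 kmol/m³; C_S/C_T = 0.149.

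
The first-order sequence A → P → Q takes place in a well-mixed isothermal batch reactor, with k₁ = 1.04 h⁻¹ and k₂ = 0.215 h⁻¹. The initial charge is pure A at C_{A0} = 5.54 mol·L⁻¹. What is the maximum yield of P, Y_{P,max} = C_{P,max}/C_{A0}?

0.663

Evaluating C_P at t_opt = ln(k₂/k₁)/(k₂−k₁) gives C_{P,max}/C_{A0} = (k₁/k₂)^[k₂/(k₂−k₁)].
= (1.04/0.215)^(0.215/(0.215−1.04)) = (4.837)^(-0.2606) = 0.6631.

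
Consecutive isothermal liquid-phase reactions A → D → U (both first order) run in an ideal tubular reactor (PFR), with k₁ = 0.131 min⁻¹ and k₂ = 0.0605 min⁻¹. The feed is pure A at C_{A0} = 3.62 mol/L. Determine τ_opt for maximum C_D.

11.0 min

Setting dC_D/dτ = 0 gives τ_opt = ln(k₂/k₁)/(k₂−k₁).
= ln(0.0605/0.131)/(0.0605−0.131) = ln(0.4618)/-0.07050 = -0.7726/-0.07050 = 11.0 min.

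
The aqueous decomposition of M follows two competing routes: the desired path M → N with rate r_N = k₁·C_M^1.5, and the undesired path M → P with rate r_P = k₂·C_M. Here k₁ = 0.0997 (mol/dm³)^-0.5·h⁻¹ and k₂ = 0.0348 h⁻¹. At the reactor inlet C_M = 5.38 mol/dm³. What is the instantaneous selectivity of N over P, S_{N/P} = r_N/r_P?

6.65

S_{N/P} = r_N/r_P = (k₁·C_M^1.5)/(k₂·C_M) = (k₁/k₂)·C_M^0.5.
= (0.0997×5.380^1.5) / (0.0348×5.380) = 1.244/0.1872 = 6.65.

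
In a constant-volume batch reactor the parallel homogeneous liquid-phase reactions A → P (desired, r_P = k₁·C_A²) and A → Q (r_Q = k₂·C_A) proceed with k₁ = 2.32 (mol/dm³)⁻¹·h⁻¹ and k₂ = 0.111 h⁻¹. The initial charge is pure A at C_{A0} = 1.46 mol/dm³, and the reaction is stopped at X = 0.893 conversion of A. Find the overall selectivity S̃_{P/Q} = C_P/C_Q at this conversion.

12.6

C_A = C_{A0}(1−X) = 0.1562 mol/dm³.
Along a PFR/batch, dC_Q/dC_A = −r_Q/(r_P+r_Q) = −k₂/(k₂+k₁·C_A).
Integrating from C_{A0} to C_A: C_Q = (0.111/2.32)·ln[(0.111+2.32·1.46)/(0.111+2.32·0.156)] = 0.04784·ln(3.498/0.4734) = 0.09569 mol/dm³.
Then C_P = (C_{A0}−C_A) − C_Q = 1.304 − 0.09569 = 1.208 mol/dm³.
S̃_{P/Q} = C_P/C_Q = 1.208/0.09569 = 12.6.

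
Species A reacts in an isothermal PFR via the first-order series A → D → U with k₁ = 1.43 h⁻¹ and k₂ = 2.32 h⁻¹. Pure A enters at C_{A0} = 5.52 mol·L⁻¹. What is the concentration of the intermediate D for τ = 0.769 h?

1.46 mol·L⁻¹

The intermediate concentration in a first-order A→B→C sequence is C_D = k₁C_{A0}(e^(−k₁τ) − e^(−k₂τ))/(k₂−k₁).
e^(−k₁τ) = e^(−1.43×0.769) = e^(−1.100) = 0.3330; e^(−k₂τ) = e^(−1.784) = 0.1680.
C_D = 1.43×5.52/(2.32−1.43) × (0.3330−0.1680) = 8.869×0.1650 = 1.464 mol·L⁻¹.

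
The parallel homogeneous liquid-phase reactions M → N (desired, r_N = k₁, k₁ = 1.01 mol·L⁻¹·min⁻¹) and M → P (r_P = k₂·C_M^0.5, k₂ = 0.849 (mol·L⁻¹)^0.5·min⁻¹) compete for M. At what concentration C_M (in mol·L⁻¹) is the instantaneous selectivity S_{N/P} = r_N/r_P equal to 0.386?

S_{N/P} = (k₁/k₂)·C_M^-0.5 ⇒ C_M = (S·k₂/k₁)^(-2).
= (0.386×0.849/1.01)^(-2) = (0.3245)^(-2) = 9.50 mol·L⁻¹.

9.50 mol·L⁻¹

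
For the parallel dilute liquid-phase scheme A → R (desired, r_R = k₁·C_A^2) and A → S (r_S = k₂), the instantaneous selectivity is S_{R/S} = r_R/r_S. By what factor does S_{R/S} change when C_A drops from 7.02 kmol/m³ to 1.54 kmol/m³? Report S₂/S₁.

S_{R/S} = (k₁/k₂)·C_A^2, so S₂/S₁ = (C_{A,2}/C_{A,1})^2.
= (1.54/7.02)^2 = (0.2194)^2 = 0.0481.

0.0481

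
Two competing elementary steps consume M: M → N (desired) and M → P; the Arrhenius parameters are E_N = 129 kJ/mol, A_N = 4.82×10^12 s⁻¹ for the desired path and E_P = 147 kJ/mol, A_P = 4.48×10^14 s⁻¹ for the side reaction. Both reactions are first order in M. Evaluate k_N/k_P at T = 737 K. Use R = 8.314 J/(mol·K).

Since both paths have the same order in M, the concentration cancels and S_{N/P} = k_N/k_P = (A_N/A_P)·exp[(E_P−E_N)/(RT)].
(E_P−E_N)/(RT) = (147−129)×10³/(8.314×737) = 18000/6127 = 2.938.
k_N/k_P = (4.82×10^12/4.48×10^14)·exp(2.938) = 0.01076 × 18.87 = 0.203.
Since E_N < E_P, lowering the temperature improves selectivity toward N.

0.203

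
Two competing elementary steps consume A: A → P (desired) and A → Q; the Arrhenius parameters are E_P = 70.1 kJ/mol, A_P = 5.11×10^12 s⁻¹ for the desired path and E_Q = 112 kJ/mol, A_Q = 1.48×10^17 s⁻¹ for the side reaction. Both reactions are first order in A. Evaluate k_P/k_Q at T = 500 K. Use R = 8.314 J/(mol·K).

With equal orders, S_{P/Q} = k_P/k_Q = (A_P/A_Q)·exp[(E_Q−E_P)/(RT)].
(E_Q−E_P)/(RT) = (112−70.1)×10³/(8.314×500) = 41900/4157 = 10.08.
k_P/k_Q = (5.11×10^12/1.48×10^17)·exp(10.08) = 3.453×10^-5 × 23846 = 0.823.

0.823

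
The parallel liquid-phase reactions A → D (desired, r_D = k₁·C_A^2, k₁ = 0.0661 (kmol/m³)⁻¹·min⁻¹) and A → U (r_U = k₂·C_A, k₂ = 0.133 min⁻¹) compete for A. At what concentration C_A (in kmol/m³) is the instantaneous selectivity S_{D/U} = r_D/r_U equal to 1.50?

S_{D/U} = (k₁/k₂)·C_A ⇒ C_A = S·k₂/k₁.
= 1.50×0.133/0.0661 = 3.02 kmol/m³.

3.02 kmol/m³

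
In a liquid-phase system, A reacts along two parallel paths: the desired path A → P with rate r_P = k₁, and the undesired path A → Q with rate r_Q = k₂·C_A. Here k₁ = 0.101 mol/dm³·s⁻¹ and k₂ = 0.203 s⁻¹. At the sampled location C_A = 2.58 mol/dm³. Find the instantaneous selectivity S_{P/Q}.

S_{P/Q} = r_P/r_Q = (k₁)/(k₂·C_A) = (k₁/k₂)·C_A⁻¹.
= (0.101) / (0.203×2.580) = 0.1010/0.5237 = 0.193.
The undesired path is higher order in A, so low C_A (CSTR or dilute feed) favours P.

0.193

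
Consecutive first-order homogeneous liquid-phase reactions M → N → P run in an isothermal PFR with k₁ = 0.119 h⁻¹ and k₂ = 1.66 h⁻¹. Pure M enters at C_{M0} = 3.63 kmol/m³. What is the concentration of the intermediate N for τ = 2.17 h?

For first-order series with pure M initially, C_N(τ) = k₁C_{M0}/(k₂−k₁)·(e^(−k₁τ) − e^(−k₂τ)).
e^(−k₁τ) = e^(−0.119×2.17) = e^(−0.2582) = 0.7724; e^(−k₂τ) = e^(−3.602) = 0.02726.
C_N = 0.119×3.63/(1.66−0.119) × (0.7724−0.02726) = 0.2803×0.7452 = 0.2089 kmol/m³.

0.209 kmol/m³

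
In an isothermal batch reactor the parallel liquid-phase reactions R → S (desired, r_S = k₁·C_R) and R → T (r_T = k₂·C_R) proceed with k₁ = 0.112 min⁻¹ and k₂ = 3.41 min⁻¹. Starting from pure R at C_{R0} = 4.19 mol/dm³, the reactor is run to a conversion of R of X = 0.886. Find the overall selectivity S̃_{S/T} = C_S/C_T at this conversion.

C_R = C_{R0}(1−X) = 0.4777 mol/dm³.
Both paths are first order in R, so the instantaneous fraction to S is constant: dC_S/d(−C_R) = k₁/(k₁+k₂) = 0.03180.
C_S = 0.03180·(C_{R0}−C_R) = 0.03180×3.712 = 0.118 mol/dm³.
C_T = (C_{R0}−C_R)−C_S = 3.594 mol/dm³; S̃_{S/T} = 0.1181/3.594 = 0.0328.

0.0328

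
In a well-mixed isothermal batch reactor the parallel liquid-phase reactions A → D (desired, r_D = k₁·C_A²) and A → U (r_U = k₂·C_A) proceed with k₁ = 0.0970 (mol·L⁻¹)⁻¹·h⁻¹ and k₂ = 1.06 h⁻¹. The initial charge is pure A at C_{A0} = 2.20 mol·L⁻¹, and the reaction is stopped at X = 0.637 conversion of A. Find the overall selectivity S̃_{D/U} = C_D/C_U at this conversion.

0.136

C_A = C_{A0}(1−X) = 0.7986 mol·L⁻¹.
Along a PFR/batch, dC_U/dC_A = −r_U/(r_D+r_U) = −k₂/(k₂+k₁·C_A).
Integrating from C_{A0} to C_A: C_U = (1.06/0.0970)·ln[(1.06+0.0970·2.20)/(1.06+0.0970·0.799)] = 10.93·ln(1.273/1.137) = 1.234 mol·L⁻¹.
Then C_D = (C_{A0}−C_A) − C_U = 1.401 − 1.234 = 0.1678 mol·L⁻¹.
S̃_{D/U} = C_D/C_U = 0.1678/1.234 = 0.136.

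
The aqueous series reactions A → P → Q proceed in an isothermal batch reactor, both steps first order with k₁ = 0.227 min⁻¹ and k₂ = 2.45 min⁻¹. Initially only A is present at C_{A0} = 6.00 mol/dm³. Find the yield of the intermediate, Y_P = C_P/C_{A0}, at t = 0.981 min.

For first-order series with pure A initially, C_P(t) = k₁C_{A0}/(k₂−k₁)·(e^(−k₁t) − e^(−k₂t)).
e^(−k₁t) = e^(−0.227×0.981) = e^(−0.2227) = 0.8004; e^(−k₂t) = e^(−2.403) = 0.09041.
C_P = 0.227×6.00/(2.45−0.227) × (0.8004−0.09041) = 0.6127×0.7100 = 0.4350 mol/dm³.
Y_P = C_P/C_{A0} = 0.4350/6.00 = 0.0725.

0.0725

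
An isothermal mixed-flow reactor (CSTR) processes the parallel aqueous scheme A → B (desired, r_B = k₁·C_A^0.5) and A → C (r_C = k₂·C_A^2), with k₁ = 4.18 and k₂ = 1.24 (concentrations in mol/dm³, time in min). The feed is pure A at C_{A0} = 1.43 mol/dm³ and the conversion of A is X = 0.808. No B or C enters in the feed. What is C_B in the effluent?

Exit C_A = C_{A0}(1−X) = 1.43×0.192 = 0.2746 mol/dm³.
Rates in a CSTR are evaluated at the outlet concentration: r_B = 4.18×0.2746^0.5 = 2.190, r_C = 1.24×0.2746^2 = 0.09348.
Fraction of consumed A going to B: r_B/(r_B+r_C) = 0.9591.
C_B = 0.9591·C_{A0}·X = 0.9591×1.43×0.808 = 1.11 mol/dm³.

1.11 mol/dm³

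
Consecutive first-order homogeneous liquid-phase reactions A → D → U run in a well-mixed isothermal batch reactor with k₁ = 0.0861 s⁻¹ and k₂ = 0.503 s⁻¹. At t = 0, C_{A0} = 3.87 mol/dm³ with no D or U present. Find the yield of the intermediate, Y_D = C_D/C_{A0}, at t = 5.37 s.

Solving the coupled first-order balances gives C_D(t) = [k₁/(k₂−k₁)]·C_{A0}·(e^(−k₁t) − e^(−k₂t)).
e^(−k₁t) = e^(−0.0861×5.37) = e^(−0.4624) = 0.6298; e^(−k₂t) = e^(−2.701) = 0.06713.
C_D = 0.0861×3.87/(0.503−0.0861) × (0.6298−0.06713) = 0.7992×0.5627 = 0.4497 mol/dm³.
Y_D = C_D/C_{A0} = 0.4497/3.87 = 0.116.

0.116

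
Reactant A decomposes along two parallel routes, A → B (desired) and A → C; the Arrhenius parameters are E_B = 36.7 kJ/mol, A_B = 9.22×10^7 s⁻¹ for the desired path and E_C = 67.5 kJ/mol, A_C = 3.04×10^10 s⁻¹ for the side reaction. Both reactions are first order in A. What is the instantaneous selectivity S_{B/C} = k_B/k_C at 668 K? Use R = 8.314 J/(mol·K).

k_B/k_C = (A_B/A_C)·exp[−(E_B−E_C)/(RT)] = (A_B/A_C)·exp[(E_C−E_B)/(RT)].
(E_C−E_B)/(RT) = (67.5−36.7)×10³/(8.314×668) = 30800/5554 = 5.546.
k_B/k_C = (9.22×10^7/3.04×10^10)·exp(5.546) = 0.003033 × 256.2 = 0.777.
Since E_B < E_C, lowering the temperature improves selectivity toward B.

0.777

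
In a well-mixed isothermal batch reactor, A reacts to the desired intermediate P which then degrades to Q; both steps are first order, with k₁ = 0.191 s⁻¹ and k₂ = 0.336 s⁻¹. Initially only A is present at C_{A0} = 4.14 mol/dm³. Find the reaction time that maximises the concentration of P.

3.90 s

For first-order series the maximum of C_P occurs at t_opt = ln(k₂/k₁)/(k₂−k₁).
= ln(0.336/0.191)/(0.336−0.191) = ln(1.759)/0.1450 = 0.5648/0.1450 = 3.90 s.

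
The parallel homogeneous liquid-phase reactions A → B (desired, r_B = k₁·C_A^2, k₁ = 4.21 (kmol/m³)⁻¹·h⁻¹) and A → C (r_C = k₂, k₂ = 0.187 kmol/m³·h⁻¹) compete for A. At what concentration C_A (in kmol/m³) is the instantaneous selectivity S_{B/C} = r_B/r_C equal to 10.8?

0.693 kmol/m³

S_{B/C} = (k₁/k₂)·C_A^2 ⇒ C_A = (S·k₂/k₁)^(0.5).
= (10.8×0.187/4.21)^(0.5) = (0.4797)^(0.5) = 0.693 kmol/m³.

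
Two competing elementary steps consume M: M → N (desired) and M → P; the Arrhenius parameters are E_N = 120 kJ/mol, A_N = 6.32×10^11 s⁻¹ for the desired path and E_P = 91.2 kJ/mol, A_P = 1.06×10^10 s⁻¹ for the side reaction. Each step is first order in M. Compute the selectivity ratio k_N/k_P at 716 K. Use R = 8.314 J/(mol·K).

0.472

With equal orders, S_{N/P} = k_N/k_P = (A_N/A_P)·exp[(E_P−E_N)/(RT)].
(E_P−E_N)/(RT) = (91.2−120)×10³/(8.314×716) = -28800/5953 = -4.838.
k_N/k_P = (6.32×10^11/1.06×10^10)·exp(-4.838) = 59.62 × 0.007923 = 0.472.
Since E_N > E_P, raising the temperature improves selectivity toward N.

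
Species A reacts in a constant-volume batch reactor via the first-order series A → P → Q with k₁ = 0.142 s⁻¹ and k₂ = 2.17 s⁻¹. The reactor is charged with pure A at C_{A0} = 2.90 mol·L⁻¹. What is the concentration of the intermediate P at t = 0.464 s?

For first-order series with pure A initially, C_P(t) = k₁C_{A0}/(k₂−k₁)·(e^(−k₁t) − e^(−k₂t)).
e^(−k₁t) = e^(−0.142×0.464) = e^(−0.06589) = 0.9362; e^(−k₂t) = e^(−1.007) = 0.3654.
C_P = 0.142×2.90/(2.17−0.142) × (0.9362−0.3654) = 0.2031×0.5709 = 0.1159 mol·L⁻¹.

0.116 mol·L⁻¹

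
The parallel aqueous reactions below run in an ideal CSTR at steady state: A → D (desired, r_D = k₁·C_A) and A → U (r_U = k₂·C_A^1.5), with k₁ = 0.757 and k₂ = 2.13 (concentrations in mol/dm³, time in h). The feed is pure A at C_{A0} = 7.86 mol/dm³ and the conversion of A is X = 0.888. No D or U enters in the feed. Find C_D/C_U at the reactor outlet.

0.379

Exit C_A = C_{A0}(1−X) = 7.86×0.112 = 0.8803 mol/dm³.
In a CSTR the entire volume is at exit conditions, so r_D = 0.757×0.8803 = 0.6664 and r_U = 2.13×0.8803^1.5 = 1.759.
Overall selectivity = C_D/C_U = r_Dτ/(r_Uτ) = r_D/r_U = 0.379.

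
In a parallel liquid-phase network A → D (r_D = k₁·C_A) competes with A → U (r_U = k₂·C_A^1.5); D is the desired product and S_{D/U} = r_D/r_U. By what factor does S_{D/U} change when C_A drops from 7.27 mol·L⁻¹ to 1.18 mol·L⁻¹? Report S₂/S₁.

2.48

S_{D/U} = (k₁/k₂)·C_A^-0.5, so S₂/S₁ = (C_{A,2}/C_{A,1})^-0.5.
= (1.18/7.27)^(-0.5) = (0.1623)^(-0.5) = 2.48.
Selectivity toward D rises as C_A falls — low-concentration operation is favoured.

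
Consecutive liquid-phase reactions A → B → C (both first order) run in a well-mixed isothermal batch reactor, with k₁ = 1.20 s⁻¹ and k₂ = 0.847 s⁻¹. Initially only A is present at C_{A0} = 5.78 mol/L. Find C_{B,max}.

2.51 mol/L

Evaluating C_B at t_opt = ln(k₂/k₁)/(k₂−k₁) gives C_{B,max}/C_{A0} = (k₁/k₂)^[k₂/(k₂−k₁)].
= (1.20/0.847)^(0.847/(0.847−1.20)) = (1.417)^(-2.399) = 0.4335.
C_{B,max} = 0.4335×5.78 = 2.51 mol/L.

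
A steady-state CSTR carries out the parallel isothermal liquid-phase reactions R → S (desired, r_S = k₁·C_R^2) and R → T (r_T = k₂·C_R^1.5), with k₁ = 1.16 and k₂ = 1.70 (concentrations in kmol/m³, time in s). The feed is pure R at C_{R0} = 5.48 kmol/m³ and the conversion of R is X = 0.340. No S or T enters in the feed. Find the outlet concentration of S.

1.05 kmol/m³

Exit C_R = C_{R0}(1−X) = 5.48×0.660 = 3.617 kmol/m³.
Rates in a CSTR are evaluated at the outlet concentration: r_S = 1.16×3.617^2 = 15.17, r_T = 1.70×3.617^1.5 = 11.69.
Fraction of consumed R going to S: r_S/(r_S+r_T) = 0.5648.
C_S = 0.5648·C_{R0}·X = 0.5648×5.48×0.340 = 1.05 kmol/m³.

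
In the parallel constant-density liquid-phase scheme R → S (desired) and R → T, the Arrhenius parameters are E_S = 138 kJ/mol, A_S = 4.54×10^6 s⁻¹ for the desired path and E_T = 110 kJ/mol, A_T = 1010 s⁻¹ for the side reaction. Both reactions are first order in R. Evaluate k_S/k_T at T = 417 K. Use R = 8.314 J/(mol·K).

1.40

With equal orders, S_{S/T} = k_S/k_T = (A_S/A_T)·exp[(E_T−E_S)/(RT)].
(E_T−E_S)/(RT) = (110−138)×10³/(8.314×417) = -28000/3467 = -8.076.
k_S/k_T = (4.54×10^6/1010)·exp(-8.076) = 4495 × 3.108×10^-4 = 1.40.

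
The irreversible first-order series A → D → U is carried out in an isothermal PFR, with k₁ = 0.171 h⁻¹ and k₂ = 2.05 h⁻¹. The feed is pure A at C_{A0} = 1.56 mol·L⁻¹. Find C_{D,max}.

0.104 mol·L⁻¹

At the optimum, C_{D,max}/C_{A0} = (k₁/k₂)^[k₂/(k₂−k₁)].
= (0.171/2.05)^(2.05/(2.05−0.171)) = (0.08341)^(1.091) = 0.06654.
C_{D,max} = 0.06654×1.56 = 0.104 mol·L⁻¹.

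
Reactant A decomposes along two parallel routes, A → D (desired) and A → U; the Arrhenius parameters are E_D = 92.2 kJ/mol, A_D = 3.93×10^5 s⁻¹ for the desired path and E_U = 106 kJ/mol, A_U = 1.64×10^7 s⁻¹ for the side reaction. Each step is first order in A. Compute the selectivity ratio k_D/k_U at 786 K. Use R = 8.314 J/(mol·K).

With equal orders, S_{D/U} = k_D/k_U = (A_D/A_U)·exp[(E_U−E_D)/(RT)].
(E_U−E_D)/(RT) = (106−92.2)×10³/(8.314×786) = 13800/6535 = 2.112.
k_D/k_U = (3.93×10^5/1.64×10^7)·exp(2.112) = 0.02396 × 8.263 = 0.198.

0.198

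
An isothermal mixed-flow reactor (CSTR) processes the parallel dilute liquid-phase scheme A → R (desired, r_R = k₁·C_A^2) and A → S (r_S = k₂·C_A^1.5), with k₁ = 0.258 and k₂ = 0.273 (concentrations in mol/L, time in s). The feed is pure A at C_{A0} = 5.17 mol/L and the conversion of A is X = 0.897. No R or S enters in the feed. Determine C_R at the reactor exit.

1.89 mol/L

Exit C_A = C_{A0}(1−X) = 5.17×0.103 = 0.5325 mol/L.
A CSTR operates uniformly at the exit composition, giving r_R = 0.07316 and r_S = 0.1061 (each k·C_A^n at C_A = 0.5325).
Fraction of consumed A going to R: r_R/(r_R+r_S) = 0.4082.
C_R = 0.4082·C_{A0}·X = 0.4082×5.17×0.897 = 1.89 mol/L.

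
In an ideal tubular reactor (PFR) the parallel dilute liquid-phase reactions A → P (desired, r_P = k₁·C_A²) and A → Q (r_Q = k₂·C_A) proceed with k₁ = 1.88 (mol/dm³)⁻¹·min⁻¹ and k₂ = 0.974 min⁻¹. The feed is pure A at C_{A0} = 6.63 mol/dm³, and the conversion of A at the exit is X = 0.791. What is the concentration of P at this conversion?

4.56 mol/dm³

C_A = C_{A0}(1−X) = 1.386 mol/dm³.
Along a PFR/batch, dC_Q/dC_A = −r_Q/(r_P+r_Q) = −k₂/(k₂+k₁·C_A).
Integrating from C_{A0} to C_A: C_Q = (0.974/1.88)·ln[(0.974+1.88·6.63)/(0.974+1.88·1.39)] = 0.5181·ln(13.44/3.579) = 0.6854 mol/dm³.
Then C_P = (C_{A0}−C_A) − C_Q = 5.244 − 0.6854 = 4.559 mol/dm³.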